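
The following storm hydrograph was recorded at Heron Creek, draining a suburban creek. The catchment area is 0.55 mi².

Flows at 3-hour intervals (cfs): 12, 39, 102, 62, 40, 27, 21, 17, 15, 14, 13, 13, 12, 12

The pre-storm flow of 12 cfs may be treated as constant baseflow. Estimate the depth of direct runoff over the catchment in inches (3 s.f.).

Direct runoff: 0.0, 27.0, 90.0, 50.0, 28.0, 15.0, 9.0, 5.0, 3.0, 2.0, 1.0, 1.0, 0.0, 0.0 cfs; ΣQ_DR = 231.0 cfs.
V = ΣQ_DR · Δt = 231.0 × 10800 s = 2.495 × 10^6 ft³.
Over A = 0.55 mi², depth = V / A = 1.95 in.

d ≈ 1.95 in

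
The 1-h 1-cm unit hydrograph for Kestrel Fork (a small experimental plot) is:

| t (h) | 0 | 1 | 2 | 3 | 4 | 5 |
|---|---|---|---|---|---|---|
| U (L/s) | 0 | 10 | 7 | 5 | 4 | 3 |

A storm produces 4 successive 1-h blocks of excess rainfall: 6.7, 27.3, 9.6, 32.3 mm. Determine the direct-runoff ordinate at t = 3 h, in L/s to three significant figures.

Q ≈ 32.1 L/s

By discrete convolution, Q_j = Σ (P_i / 10 mm) · U_{j−i}.
At t = 3 h (j=3): Q = (6.7/10)·5 + (27.3/10)·7 + (9.6/10)·10 + (32.3/10)·0 = 32.1 L/s.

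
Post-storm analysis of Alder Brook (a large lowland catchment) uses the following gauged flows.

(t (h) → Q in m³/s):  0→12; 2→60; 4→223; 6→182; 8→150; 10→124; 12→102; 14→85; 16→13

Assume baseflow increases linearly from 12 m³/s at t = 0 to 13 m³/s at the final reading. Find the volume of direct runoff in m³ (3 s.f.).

Direct-runoff ordinates (Q − Q_b): 0.00, 47.88, 210.75, 169.62, 137.50, 111.38, 89.25, 72.12, 0.00 m³/s.
ΣQ_DR = 838.5 m³/s.
With Δt = 2 h = 7200 s, V = ΣQ_DR · Δt = 838.5 × 7200 = 6.04 × 10^6 m³.

V ≈ 6.04 × 10^6 m³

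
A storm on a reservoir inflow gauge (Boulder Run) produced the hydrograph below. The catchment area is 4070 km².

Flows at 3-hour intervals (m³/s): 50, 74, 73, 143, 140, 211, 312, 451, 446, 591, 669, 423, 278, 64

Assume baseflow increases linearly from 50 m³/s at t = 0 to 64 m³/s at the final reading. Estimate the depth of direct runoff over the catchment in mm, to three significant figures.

Direct runoff: 0.00, 22.92, 20.85, 89.77, 85.69, 155.62, 255.54, 393.46, 387.38, 531.31, 608.23, 361.15, 215.08, 0.00 m³/s; ΣQ_DR = 3127 m³/s.
V = ΣQ_DR · Δt = 3127 × 10800 s = 3.377 × 10^7 m³.
Over A = 4070 km², depth = V / A = 8.30 mm.

d ≈ 8.30 mm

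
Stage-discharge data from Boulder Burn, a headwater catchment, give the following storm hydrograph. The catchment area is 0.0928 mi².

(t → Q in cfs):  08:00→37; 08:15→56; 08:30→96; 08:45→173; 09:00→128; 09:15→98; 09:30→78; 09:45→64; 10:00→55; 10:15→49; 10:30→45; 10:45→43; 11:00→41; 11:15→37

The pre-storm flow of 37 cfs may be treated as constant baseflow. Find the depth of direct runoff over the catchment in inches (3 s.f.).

Direct runoff: 0.0, 19.0, 59.0, 136.0, 91.0, 61.0, 41.0, 27.0, 18.0, 12.0, 8.0, 6.0, 4.0, 0.0 cfs; ΣQ_DR = 482.0 cfs.
V = ΣQ_DR · Δt = 482.0 × 900 s = 4.338 × 10^5 ft³.
Over A = 0.0928 mi², depth = V / A = 2.01 in.

d ≈ 2.01 in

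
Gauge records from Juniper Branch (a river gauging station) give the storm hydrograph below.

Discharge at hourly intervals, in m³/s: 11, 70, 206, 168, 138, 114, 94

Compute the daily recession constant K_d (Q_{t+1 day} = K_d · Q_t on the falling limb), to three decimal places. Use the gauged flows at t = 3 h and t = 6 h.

K_d ≈ 0.010

Between t = 3 h and t = 6 h the flow falls from 168 to 94 m³/s over 3×1 h = 3 h.
Per-interval ratio K = (94/168)^(1/3) = 0.8240; K_d = K^(24/1) = 0.010.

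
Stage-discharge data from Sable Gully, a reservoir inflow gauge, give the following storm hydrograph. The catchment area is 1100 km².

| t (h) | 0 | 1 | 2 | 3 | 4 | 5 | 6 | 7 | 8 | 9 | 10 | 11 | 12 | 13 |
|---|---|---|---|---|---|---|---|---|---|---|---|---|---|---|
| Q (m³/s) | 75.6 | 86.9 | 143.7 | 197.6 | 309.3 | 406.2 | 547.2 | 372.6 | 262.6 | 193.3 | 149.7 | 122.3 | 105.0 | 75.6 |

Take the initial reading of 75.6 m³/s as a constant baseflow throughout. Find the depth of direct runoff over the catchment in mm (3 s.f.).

d ≈ 6.51 mm

Direct runoff: 0.0, 11.3, 68.1, 122.0, 233.7, 330.6, 471.6, 297.0, 187.0, 117.7, 74.1, 46.7, 29.4, 0.0 m³/s; ΣQ_DR = 1989 m³/s.
V = ΣQ_DR · Δt = 1989 × 3600 s = 7.161 × 10^6 m³.
Over A = 1100 km², depth = V / A = 6.51 mm.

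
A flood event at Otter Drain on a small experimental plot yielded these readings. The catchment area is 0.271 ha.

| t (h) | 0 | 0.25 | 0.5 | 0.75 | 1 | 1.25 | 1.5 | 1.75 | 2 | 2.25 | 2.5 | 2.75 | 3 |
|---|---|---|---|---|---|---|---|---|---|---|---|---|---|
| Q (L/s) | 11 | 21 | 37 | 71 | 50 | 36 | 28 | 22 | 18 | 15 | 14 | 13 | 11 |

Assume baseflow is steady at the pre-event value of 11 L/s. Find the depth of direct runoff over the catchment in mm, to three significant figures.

Direct runoff: 0.0, 10.0, 26.0, 60.0, 39.0, 25.0, 17.0, 11.0, 7.0, 4.0, 3.0, 2.0, 0.0 L/s; ΣQ_DR = 204.0 L/s.
V = ΣQ_DR · Δt = 204.0 × 900 s = 1.836 × 10^5 L.
Over A = 0.271 ha, depth = V / A = 67.7 mm.

d ≈ 67.7 mm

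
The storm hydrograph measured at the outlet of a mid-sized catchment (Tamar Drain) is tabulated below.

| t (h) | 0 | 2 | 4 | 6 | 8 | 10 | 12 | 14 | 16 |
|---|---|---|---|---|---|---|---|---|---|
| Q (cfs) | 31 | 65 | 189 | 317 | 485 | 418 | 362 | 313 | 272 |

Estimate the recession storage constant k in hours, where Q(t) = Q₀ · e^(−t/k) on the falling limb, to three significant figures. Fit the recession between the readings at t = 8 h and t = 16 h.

On the falling limb, Q drops from 485 to 272 cfs between t = 8 h and t = 16 h (Δt = 8 h).
k = −Δt / ln(Q₂/Q₁) = −8 / ln(272/485) = 13.8 h.

k ≈ 13.8 h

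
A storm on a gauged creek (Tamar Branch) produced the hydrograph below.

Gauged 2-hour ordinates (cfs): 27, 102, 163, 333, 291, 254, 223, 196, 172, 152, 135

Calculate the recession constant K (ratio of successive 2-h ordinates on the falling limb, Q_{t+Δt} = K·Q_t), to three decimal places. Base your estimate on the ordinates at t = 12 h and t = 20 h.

Using the recession-limb readings at t = 12 h and t = 20 h: Q falls from 223 to 135 cfs over 4 intervals.
K = (Q₂/Q₁)^(1/4) = (135/223)^(1/4) = 0.882.

K ≈ 0.882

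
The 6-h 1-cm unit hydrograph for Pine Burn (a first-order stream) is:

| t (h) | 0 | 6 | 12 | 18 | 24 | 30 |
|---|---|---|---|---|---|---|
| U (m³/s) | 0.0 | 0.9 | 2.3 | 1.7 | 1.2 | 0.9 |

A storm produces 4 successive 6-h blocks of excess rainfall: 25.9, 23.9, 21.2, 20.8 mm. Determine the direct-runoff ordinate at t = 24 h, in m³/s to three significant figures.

Q ≈ 13.9 m³/s

By discrete convolution, Q_j = Σ (P_i / 10 mm) · U_{j−i}.
At t = 24 h (j=4): Q = (25.9/10)·1.2 + (23.9/10)·1.7 + (21.2/10)·2.3 + (20.8/10)·0.9 = 13.9 m³/s.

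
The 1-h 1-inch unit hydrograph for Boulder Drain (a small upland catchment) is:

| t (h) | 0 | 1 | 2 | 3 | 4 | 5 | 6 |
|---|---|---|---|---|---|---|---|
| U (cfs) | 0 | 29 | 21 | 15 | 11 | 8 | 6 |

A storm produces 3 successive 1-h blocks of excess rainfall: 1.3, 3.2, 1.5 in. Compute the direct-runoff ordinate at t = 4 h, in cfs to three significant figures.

By discrete convolution, Q_j = Σ (P_i / 1 in) · U_{j−i}.
At t = 4 h (j=4): Q = (1.3/1)·11 + (3.2/1)·15 + (1.5/1)·21 = 93.8 cfs.

Q ≈ 93.8 cfs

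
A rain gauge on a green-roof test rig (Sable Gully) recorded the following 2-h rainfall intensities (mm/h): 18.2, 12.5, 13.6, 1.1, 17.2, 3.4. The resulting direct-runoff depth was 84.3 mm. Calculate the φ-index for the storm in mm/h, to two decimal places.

φ ≈ 4.84 mm/h

Only the 4 blocks with intensity above φ contribute runoff: 18.2, 12.5, 13.6, 17.2 mm/h.
Σ(I−φ)·Δt = d  ⇒  (18.2+12.5+13.6+17.2 − 4φ)·2 = 84.3
φ = (61.50 − 84.3/2) / 4 = 4.84 mm/h.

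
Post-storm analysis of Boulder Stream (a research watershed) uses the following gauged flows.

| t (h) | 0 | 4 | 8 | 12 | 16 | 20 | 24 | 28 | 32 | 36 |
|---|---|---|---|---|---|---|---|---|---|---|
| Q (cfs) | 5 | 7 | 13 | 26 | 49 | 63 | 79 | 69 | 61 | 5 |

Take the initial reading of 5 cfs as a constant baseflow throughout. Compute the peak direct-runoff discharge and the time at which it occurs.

Q_p = 74.0 cfs at t = 24 h

Subtracting baseflow gives direct-runoff ordinates: 0.0, 2.0, 8.0, 21.0, 44.0, 58.0, 74.0, 64.0, 56.0, 0.0 cfs.
The maximum is 74.0 cfs, occurring at the reading for t = 24 h.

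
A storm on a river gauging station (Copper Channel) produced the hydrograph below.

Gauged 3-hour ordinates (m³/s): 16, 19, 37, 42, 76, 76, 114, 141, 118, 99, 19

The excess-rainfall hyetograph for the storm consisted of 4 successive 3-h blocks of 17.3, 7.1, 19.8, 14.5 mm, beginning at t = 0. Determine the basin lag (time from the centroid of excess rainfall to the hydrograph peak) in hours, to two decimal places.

Centroid of excess rainfall: t_c = Σ P_i·t̄_i / ΣP_i = 6.1099 h (block centres at 1.5, 4.5, 7.5, 10.5 h).
Hydrograph peak occurs at t = 21 h, so basin lag t_L = 21 − 6.1099 = 14.89 h.

t_L ≈ 14.89 h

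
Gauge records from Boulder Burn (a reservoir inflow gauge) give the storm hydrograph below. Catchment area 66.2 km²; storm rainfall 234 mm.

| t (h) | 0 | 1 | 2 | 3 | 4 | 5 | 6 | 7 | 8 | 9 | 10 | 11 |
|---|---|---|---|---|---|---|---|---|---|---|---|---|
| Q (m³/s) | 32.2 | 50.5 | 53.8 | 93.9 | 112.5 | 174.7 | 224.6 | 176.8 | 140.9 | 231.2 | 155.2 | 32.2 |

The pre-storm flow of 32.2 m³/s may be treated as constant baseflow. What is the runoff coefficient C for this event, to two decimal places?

C ≈ 0.25

ΣQ_DR = 1092 m³/s; V = ΣQ_DR·Δt = 3.932 × 10^6 m³.
Runoff depth d = V / A = 59.39 mm.
C = d / P = 59.39 / 234 = 0.25.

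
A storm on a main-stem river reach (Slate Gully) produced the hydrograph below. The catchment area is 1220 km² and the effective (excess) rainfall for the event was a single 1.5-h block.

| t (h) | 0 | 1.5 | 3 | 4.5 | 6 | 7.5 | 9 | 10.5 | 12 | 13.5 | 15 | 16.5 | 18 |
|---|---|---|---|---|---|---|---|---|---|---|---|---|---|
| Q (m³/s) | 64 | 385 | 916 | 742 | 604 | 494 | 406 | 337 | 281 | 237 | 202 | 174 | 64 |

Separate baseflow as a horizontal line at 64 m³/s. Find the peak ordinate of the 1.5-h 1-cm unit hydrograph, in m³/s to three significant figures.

U_p ≈ 472 m³/s

Direct runoff: 0.0, 321.0, 852.0, 678.0, 540.0, 430.0, 342.0, 273.0, 217.0, 173.0, 138.0, 110.0, 0.0 m³/s; ΣQ_DR = 4074 m³/s, peak = 852.0 m³/s.
Runoff depth d = ΣQ_DR·Δt / A = 4074 × 5400 / (1220 km²) = 18.03 mm.
The 1-cm UH is the DRH scaled by (10 mm)/d, so U_p = 852.0 × 10/18.03 = 472 m³/s.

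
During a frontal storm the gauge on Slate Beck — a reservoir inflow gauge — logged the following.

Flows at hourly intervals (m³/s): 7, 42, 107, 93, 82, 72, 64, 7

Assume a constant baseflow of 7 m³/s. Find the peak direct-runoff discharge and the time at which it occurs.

Subtracting baseflow gives direct-runoff ordinates: 0.0, 35.0, 100.0, 86.0, 75.0, 65.0, 57.0, 0.0 m³/s.
The maximum is 100.0 m³/s, occurring at the reading for t = 2 h.

Q_p = 100.0 m³/s at t = 2 h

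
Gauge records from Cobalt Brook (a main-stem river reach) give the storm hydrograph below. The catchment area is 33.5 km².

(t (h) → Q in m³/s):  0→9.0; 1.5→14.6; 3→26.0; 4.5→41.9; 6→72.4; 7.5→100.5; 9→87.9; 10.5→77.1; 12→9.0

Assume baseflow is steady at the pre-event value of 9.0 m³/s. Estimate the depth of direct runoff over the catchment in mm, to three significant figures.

Direct runoff: 0.0, 5.6, 17.0, 32.9, 63.4, 91.5, 78.9, 68.1, 0.0 m³/s; ΣQ_DR = 357.4 m³/s.
V = ΣQ_DR · Δt = 357.4 × 5400 s = 1.930 × 10^6 m³.
Over A = 33.5 km², depth = V / A = 57.6 mm.

d ≈ 57.6 mm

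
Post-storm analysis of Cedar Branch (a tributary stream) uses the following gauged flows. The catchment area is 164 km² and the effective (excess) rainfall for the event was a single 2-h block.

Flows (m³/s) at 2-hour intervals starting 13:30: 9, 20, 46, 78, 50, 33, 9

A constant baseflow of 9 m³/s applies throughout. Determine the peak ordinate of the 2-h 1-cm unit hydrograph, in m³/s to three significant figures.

U_p ≈ 86.4 m³/s

Direct runoff: 0.0, 11.0, 37.0, 69.0, 41.0, 24.0, 0.0 m³/s; ΣQ_DR = 182.0 m³/s, peak = 69.0 m³/s.
Runoff depth d = ΣQ_DR·Δt / A = 182.0 × 7200 / (164 km²) = 7.990 mm.
The 1-cm UH is the DRH scaled by (10 mm)/d, so U_p = 69.0 × 10/7.990 = 86.4 m³/s.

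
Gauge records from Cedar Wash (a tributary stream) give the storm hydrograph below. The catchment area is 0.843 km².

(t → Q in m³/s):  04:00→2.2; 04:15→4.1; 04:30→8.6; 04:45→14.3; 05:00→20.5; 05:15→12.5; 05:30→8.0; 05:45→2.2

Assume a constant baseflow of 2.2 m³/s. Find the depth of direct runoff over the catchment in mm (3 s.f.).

Direct runoff: 0.0, 1.9, 6.4, 12.1, 18.3, 10.3, 5.8, 0.0 m³/s; ΣQ_DR = 54.80 m³/s.
V = ΣQ_DR · Δt = 54.80 × 900 s = 49320 m³.
Over A = 0.843 km², depth = V / A = 58.5 mm.

d ≈ 58.5 mm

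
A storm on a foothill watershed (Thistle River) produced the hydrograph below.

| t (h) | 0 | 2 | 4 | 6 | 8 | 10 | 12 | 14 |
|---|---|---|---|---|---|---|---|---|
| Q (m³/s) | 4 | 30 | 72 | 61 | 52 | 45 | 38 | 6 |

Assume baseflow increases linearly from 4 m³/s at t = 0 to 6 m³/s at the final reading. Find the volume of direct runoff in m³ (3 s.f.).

V ≈ 1.93 × 10^6 m³

Direct-runoff ordinates (Q − Q_b): 0.00, 25.71, 67.43, 56.14, 46.86, 39.57, 32.29, 0.00 m³/s.
ΣQ_DR = 268.0 m³/s.
With Δt = 2 h = 7200 s, V = ΣQ_DR · Δt = 268.0 × 7200 = 1.93 × 10^6 m³.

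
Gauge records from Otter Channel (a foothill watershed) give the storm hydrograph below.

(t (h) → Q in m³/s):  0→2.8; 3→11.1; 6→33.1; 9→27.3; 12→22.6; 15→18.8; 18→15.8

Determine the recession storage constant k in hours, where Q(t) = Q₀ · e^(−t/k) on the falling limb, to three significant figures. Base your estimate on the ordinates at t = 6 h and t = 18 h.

k ≈ 16.2 h

On the falling limb, Q drops from 33.1 to 15.8 m³/s between t = 6 h and t = 18 h (Δt = 12 h).
k = −Δt / ln(Q₂/Q₁) = −12 / ln(15.8/33.1) = 16.2 h.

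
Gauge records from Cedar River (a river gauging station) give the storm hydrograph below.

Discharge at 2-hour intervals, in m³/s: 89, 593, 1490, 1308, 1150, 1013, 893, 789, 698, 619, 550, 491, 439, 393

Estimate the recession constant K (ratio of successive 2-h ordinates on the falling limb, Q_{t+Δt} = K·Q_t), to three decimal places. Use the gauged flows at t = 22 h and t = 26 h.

Using the recession-limb readings at t = 22 h and t = 26 h: Q falls from 491 to 393 m³/s over 2 intervals.
K = (Q₂/Q₁)^(1/2) = (393/491)^(1/2) = 0.895.

K ≈ 0.895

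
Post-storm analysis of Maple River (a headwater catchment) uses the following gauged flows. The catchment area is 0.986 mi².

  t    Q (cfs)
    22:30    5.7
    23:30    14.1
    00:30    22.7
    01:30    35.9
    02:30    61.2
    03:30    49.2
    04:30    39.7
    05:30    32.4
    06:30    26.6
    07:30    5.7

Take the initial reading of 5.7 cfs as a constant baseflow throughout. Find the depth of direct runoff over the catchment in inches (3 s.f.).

Direct runoff: 0.0, 8.4, 17.0, 30.2, 55.5, 43.5, 34.0, 26.7, 20.9, 0.0 cfs; ΣQ_DR = 236.2 cfs.
V = ΣQ_DR · Δt = 236.2 × 3600 s = 8.503 × 10^5 ft³.
Over A = 0.986 mi², depth = V / A = 0.371 in.

d ≈ 0.371 in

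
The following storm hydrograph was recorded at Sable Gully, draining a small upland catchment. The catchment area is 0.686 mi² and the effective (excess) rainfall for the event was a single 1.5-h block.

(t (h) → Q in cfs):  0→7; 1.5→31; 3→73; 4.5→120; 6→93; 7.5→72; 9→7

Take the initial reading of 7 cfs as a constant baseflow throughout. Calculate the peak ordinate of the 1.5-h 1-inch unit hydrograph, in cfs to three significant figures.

Direct runoff: 0.0, 24.0, 66.0, 113.0, 86.0, 65.0, 0.0 cfs; ΣQ_DR = 354.0 cfs, peak = 113.0 cfs.
Runoff depth d = ΣQ_DR·Δt / A = 354.0 × 5400 / (0.686 mi²) = 1.199 in.
The 1-inch UH is the DRH scaled by (1 in)/d, so U_p = 113.0 × 1/1.199 = 94.2 cfs.

U_p ≈ 94.2 cfs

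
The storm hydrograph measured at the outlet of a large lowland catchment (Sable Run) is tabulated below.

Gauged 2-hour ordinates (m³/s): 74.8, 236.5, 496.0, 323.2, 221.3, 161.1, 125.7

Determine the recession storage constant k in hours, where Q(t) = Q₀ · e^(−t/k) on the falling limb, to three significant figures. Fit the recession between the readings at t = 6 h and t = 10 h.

k ≈ 5.75 h

On the falling limb, Q drops from 323.2 to 161.1 m³/s between t = 6 h and t = 10 h (Δt = 4 h).
k = −Δt / ln(Q₂/Q₁) = −4 / ln(161.1/323.2) = 5.75 h.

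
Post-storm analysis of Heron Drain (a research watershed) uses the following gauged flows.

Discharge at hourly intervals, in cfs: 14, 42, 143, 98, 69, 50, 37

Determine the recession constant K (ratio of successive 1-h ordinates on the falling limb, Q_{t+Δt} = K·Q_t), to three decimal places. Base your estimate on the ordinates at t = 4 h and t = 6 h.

K ≈ 0.732

Using the recession-limb readings at t = 4 h and t = 6 h: Q falls from 69 to 37 cfs over 2 intervals.
K = (Q₂/Q₁)^(1/2) = (37/69)^(1/2) = 0.732.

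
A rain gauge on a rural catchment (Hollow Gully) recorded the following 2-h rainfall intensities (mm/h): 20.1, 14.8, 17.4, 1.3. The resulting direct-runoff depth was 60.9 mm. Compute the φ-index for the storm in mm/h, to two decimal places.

Only the 3 blocks with intensity above φ contribute runoff: 20.1, 14.8, 17.4 mm/h.
Σ(I−φ)·Δt = d  ⇒  (20.1+14.8+17.4 − 3φ)·2 = 60.9
φ = (52.30 − 60.9/2) / 3 = 7.28 mm/h.

φ ≈ 7.28 mm/h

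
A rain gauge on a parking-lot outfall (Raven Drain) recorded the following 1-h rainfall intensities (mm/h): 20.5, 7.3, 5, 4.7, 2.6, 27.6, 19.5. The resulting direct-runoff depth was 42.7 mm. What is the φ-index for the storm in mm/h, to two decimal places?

Only the 3 blocks with intensity above φ contribute runoff: 20.5, 27.6, 19.5 mm/h.
Σ(I−φ)·Δt = d  ⇒  (20.5+27.6+19.5 − 3φ)·1 = 42.7
φ = (67.60 − 42.7/1) / 3 = 8.30 mm/h.

φ ≈ 8.30 mm/h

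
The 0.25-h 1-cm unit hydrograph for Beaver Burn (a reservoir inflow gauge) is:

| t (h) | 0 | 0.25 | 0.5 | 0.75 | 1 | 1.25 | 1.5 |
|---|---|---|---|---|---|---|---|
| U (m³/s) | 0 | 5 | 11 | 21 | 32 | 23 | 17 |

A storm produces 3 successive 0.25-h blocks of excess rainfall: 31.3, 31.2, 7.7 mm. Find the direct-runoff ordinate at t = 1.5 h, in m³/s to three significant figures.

Q ≈ 150 m³/s

By discrete convolution, Q_j = Σ (P_i / 10 mm) · U_{j−i}.
At t = 1.5 h (j=6): Q = (31.3/10)·17 + (31.2/10)·23 + (7.7/10)·32 = 150 m³/s.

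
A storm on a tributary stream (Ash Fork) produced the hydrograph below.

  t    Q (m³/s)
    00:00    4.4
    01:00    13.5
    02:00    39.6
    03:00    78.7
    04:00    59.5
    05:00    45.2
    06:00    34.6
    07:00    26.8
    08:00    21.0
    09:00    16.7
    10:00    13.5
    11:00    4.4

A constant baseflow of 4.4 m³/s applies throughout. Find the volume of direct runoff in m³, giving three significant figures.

V ≈ 1.10 × 10^6 m³

Direct-runoff ordinates (Q − Q_b): 0.0, 9.1, 35.2, 74.3, 55.1, 40.8, 30.2, 22.4, 16.6, 12.3, 9.1, 0.0 m³/s.
ΣQ_DR = 305.1 m³/s.
With Δt = 1 h = 3600 s, V = ΣQ_DR · Δt = 305.1 × 3600 = 1.10 × 10^6 m³.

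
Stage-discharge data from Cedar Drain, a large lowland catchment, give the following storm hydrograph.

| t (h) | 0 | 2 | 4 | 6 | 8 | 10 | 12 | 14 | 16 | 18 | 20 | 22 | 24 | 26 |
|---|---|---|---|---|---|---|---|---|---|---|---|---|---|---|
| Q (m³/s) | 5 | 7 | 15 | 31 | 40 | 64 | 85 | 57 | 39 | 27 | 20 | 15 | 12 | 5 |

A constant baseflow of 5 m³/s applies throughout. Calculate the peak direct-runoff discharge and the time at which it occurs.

Q_p = 80.0 m³/s at t = 12 h

Subtracting baseflow gives direct-runoff ordinates: 0.0, 2.0, 10.0, 26.0, 35.0, 59.0, 80.0, 52.0, 34.0, 22.0, 15.0, 10.0, 7.0, 0.0 m³/s.
The maximum is 80.0 m³/s, occurring at the reading for t = 12 h.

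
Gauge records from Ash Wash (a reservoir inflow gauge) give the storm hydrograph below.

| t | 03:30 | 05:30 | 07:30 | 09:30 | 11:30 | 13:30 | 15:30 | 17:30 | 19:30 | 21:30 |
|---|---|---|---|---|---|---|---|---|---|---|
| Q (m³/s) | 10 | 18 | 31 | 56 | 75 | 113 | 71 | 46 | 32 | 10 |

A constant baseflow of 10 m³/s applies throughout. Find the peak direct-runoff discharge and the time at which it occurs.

Subtracting baseflow gives direct-runoff ordinates: 0.0, 8.0, 21.0, 46.0, 65.0, 103.0, 61.0, 36.0, 22.0, 0.0 m³/s.
The maximum is 103.0 m³/s, occurring at the reading for t = 13:30.

Q_p = 103.0 m³/s at t = 13:30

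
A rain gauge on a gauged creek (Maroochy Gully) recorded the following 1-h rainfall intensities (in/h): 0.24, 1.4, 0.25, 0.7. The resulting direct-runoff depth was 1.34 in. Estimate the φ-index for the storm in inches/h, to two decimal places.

φ ≈ 0.38 in/h

Only the 2 blocks with intensity above φ contribute runoff: 1.4, 0.7 in/h.
Σ(I−φ)·Δt = d  ⇒  (1.4+0.7 − 2φ)·1 = 1.34
φ = (2.100 − 1.34/1) / 2 = 0.38 in/h.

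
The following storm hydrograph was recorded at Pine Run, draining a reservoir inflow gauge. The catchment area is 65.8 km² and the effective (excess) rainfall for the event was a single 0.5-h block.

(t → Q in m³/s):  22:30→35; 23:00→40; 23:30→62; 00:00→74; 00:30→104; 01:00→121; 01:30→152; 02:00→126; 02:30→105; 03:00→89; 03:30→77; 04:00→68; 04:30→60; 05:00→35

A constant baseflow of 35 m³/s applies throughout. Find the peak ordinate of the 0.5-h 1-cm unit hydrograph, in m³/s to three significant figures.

U_p ≈ 65.0 m³/s

Direct runoff: 0.0, 5.0, 27.0, 39.0, 69.0, 86.0, 117.0, 91.0, 70.0, 54.0, 42.0, 33.0, 25.0, 0.0 m³/s; ΣQ_DR = 658.0 m³/s, peak = 117.0 m³/s.
Runoff depth d = ΣQ_DR·Δt / A = 658.0 × 1800 / (65.8 km²) = 18.00 mm.
The 1-cm UH is the DRH scaled by (10 mm)/d, so U_p = 117.0 × 10/18.00 = 65.0 m³/s.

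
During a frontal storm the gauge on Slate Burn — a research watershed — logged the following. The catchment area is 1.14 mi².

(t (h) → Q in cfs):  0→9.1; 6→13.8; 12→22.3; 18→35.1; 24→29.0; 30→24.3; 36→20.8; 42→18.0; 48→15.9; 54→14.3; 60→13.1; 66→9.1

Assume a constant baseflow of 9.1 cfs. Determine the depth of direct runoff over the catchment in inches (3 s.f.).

d ≈ 0.943 in

Direct runoff: 0.0, 4.7, 13.2, 26.0, 19.9, 15.2, 11.7, 8.9, 6.8, 5.2, 4.0, 0.0 cfs; ΣQ_DR = 115.6 cfs.
V = ΣQ_DR · Δt = 115.6 × 21600 s = 2.497 × 10^6 ft³.
Over A = 1.14 mi², depth = V / A = 0.943 in.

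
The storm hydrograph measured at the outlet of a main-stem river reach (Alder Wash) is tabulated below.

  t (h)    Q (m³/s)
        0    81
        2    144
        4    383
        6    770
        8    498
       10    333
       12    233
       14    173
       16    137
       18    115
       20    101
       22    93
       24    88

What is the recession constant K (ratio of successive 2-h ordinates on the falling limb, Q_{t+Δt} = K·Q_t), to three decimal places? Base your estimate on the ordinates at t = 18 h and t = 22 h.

K ≈ 0.899

Using the recession-limb readings at t = 18 h and t = 22 h: Q falls from 115 to 93 m³/s over 2 intervals.
K = (Q₂/Q₁)^(1/2) = (93/115)^(1/2) = 0.899.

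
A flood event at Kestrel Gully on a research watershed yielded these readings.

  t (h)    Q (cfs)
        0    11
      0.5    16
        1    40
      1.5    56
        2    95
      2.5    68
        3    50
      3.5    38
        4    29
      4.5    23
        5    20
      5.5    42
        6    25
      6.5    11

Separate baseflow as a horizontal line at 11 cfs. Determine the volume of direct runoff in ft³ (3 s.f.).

V ≈ 6.66 × 10^5 ft³

Direct-runoff ordinates (Q − Q_b): 0.0, 5.0, 29.0, 45.0, 84.0, 57.0, 39.0, 27.0, 18.0, 12.0, 9.0, 31.0, 14.0, 0.0 cfs.
ΣQ_DR = 370.0 cfs.
With Δt = 0.5 h = 1800 s, V = ΣQ_DR · Δt = 370.0 × 1800 = 6.66 × 10^5 ft³.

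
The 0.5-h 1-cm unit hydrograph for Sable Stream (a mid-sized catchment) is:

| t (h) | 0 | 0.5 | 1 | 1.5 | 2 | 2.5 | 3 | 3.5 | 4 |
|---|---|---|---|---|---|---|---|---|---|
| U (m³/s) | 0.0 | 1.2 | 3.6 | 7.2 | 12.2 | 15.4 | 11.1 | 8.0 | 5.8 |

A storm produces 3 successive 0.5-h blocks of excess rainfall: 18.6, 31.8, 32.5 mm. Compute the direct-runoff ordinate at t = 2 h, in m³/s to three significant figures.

By discrete convolution, Q_j = Σ (P_i / 10 mm) · U_{j−i}.
At t = 2 h (j=4): Q = (18.6/10)·12.2 + (31.8/10)·7.2 + (32.5/10)·3.6 = 57.3 m³/s.

Q ≈ 57.3 m³/s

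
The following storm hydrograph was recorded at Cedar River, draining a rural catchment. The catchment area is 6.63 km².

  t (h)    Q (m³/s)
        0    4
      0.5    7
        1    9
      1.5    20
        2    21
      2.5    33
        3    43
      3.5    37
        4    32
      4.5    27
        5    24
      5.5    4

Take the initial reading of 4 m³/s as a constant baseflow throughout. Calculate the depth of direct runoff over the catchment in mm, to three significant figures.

Direct runoff: 0.0, 3.0, 5.0, 16.0, 17.0, 29.0, 39.0, 33.0, 28.0, 23.0, 20.0, 0.0 m³/s; ΣQ_DR = 213.0 m³/s.
V = ΣQ_DR · Δt = 213.0 × 1800 s = 3.834 × 10^5 m³.
Over A = 6.63 km², depth = V / A = 57.8 mm.

d ≈ 57.8 mm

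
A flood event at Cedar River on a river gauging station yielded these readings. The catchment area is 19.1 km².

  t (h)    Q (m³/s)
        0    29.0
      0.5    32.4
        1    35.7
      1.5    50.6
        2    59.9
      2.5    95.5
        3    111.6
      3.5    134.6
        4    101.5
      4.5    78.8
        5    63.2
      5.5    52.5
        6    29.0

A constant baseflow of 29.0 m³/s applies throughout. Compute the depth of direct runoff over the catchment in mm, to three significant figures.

Direct runoff: 0.0, 3.4, 6.7, 21.6, 30.9, 66.5, 82.6, 105.6, 72.5, 49.8, 34.2, 23.5, 0.0 m³/s; ΣQ_DR = 497.3 m³/s.
V = ΣQ_DR · Δt = 497.3 × 1800 s = 8.951 × 10^5 m³.
Over A = 19.1 km², depth = V / A = 46.9 mm.

d ≈ 46.9 mm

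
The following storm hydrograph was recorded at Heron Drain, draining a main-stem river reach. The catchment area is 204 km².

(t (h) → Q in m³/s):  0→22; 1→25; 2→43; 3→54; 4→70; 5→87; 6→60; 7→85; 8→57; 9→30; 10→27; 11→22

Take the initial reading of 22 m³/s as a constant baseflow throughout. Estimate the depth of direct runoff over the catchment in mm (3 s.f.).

d ≈ 5.61 mm

Direct runoff: 0.0, 3.0, 21.0, 32.0, 48.0, 65.0, 38.0, 63.0, 35.0, 8.0, 5.0, 0.0 m³/s; ΣQ_DR = 318.0 m³/s.
V = ΣQ_DR · Δt = 318.0 × 3600 s = 1.145 × 10^6 m³.
Over A = 204 km², depth = V / A = 5.61 mm.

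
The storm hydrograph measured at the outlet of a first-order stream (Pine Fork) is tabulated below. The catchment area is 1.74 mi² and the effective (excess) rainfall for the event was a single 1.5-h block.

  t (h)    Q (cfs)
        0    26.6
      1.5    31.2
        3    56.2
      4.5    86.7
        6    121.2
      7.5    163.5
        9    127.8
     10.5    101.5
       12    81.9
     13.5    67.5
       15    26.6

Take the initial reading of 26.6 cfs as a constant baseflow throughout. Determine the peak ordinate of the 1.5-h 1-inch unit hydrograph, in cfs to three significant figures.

U_p ≈ 171 cfs

Direct runoff: 0.0, 4.6, 29.6, 60.1, 94.6, 136.9, 101.2, 74.9, 55.3, 40.9, 0.0 cfs; ΣQ_DR = 598.1 cfs, peak = 136.9 cfs.
Runoff depth d = ΣQ_DR·Δt / A = 598.1 × 5400 / (1.74 mi²) = 0.7990 in.
The 1-inch UH is the DRH scaled by (1 in)/d, so U_p = 136.9 × 1/0.7990 = 171 cfs.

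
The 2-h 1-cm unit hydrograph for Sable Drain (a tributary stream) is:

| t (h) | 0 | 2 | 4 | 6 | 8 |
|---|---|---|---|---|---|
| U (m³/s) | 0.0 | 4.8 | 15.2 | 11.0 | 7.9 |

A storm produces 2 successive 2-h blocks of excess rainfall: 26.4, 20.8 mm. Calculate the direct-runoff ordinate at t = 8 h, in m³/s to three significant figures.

Q ≈ 43.7 m³/s

By discrete convolution, Q_j = Σ (P_i / 10 mm) · U_{j−i}.
At t = 8 h (j=4): Q = (26.4/10)·7.9 + (20.8/10)·11.0 = 43.7 m³/s.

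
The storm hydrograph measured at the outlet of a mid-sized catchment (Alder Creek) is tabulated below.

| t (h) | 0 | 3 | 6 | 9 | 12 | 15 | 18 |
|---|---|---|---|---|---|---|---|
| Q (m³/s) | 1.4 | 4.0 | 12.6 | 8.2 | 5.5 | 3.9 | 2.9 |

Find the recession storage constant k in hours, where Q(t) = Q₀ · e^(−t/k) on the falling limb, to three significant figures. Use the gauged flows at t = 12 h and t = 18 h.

On the falling limb, Q drops from 5.5 to 2.9 m³/s between t = 12 h and t = 18 h (Δt = 6 h).
k = −Δt / ln(Q₂/Q₁) = −6 / ln(2.9/5.5) = 9.37 h.

k ≈ 9.37 h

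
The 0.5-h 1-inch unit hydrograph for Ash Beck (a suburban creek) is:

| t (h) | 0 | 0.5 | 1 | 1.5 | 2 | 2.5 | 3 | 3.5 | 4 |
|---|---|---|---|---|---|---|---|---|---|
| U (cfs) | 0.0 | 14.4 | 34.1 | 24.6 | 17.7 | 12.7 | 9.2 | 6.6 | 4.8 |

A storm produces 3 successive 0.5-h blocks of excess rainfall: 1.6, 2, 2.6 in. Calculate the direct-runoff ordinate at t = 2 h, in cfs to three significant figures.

Q ≈ 166 cfs

By discrete convolution, Q_j = Σ (P_i / 1 in) · U_{j−i}.
At t = 2 h (j=4): Q = (1.6/1)·17.7 + (2/1)·24.6 + (2.6/1)·34.1 = 166 cfs.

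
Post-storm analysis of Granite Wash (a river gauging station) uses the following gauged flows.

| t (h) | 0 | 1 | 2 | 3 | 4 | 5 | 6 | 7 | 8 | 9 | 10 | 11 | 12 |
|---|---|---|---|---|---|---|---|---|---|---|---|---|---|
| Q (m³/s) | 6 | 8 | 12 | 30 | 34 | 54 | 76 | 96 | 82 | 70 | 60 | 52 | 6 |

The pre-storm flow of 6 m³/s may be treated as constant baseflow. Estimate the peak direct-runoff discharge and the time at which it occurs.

Q_p = 90.0 m³/s at t = 7 h

Subtracting baseflow gives direct-runoff ordinates: 0.0, 2.0, 6.0, 24.0, 28.0, 48.0, 70.0, 90.0, 76.0, 64.0, 54.0, 46.0, 0.0 m³/s.
The maximum is 90.0 m³/s, occurring at the reading for t = 7 h.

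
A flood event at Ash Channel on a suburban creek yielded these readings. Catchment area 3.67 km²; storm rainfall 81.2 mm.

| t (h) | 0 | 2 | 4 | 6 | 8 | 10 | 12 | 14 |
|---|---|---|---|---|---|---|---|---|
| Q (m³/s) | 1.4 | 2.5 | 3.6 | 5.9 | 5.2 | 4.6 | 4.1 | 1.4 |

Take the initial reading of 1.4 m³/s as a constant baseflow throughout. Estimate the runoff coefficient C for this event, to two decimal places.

ΣQ_DR = 17.50 m³/s; V = ΣQ_DR·Δt = 1.260 × 10^5 m³.
Runoff depth d = V / A = 34.33 mm.
C = d / P = 34.33 / 81.2 = 0.42.

C ≈ 0.42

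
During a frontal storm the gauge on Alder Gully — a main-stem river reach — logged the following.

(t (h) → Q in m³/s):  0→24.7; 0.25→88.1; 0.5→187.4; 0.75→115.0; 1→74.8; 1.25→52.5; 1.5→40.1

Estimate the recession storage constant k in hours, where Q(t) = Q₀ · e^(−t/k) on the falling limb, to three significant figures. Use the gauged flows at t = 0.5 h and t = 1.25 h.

k ≈ 0.589 h

On the falling limb, Q drops from 187.4 to 52.5 m³/s between t = 0.5 h and t = 1.25 h (Δt = 0.75 h).
k = −Δt / ln(Q₂/Q₁) = −0.75 / ln(52.5/187.4) = 0.589 h.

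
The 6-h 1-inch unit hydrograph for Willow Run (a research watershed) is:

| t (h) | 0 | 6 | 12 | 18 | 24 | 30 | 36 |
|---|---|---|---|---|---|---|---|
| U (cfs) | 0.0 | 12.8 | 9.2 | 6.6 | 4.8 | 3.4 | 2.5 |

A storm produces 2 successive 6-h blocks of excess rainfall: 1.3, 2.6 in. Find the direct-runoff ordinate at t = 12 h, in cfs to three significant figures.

Q ≈ 45.2 cfs

By discrete convolution, Q_j = Σ (P_i / 1 in) · U_{j−i}.
At t = 12 h (j=2): Q = (1.3/1)·9.2 + (2.6/1)·12.8 = 45.2 cfs.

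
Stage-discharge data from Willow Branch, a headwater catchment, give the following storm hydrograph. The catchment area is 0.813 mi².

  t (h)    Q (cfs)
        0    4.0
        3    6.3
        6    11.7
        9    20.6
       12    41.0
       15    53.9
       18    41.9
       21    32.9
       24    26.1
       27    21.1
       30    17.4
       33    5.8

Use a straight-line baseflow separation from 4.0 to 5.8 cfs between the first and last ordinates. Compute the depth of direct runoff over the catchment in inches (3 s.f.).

d ≈ 1.28 in

Direct runoff: 0.00, 2.14, 7.37, 16.11, 36.35, 49.08, 36.92, 27.75, 20.79, 15.63, 11.76, 0.00 cfs; ΣQ_DR = 223.9 cfs.
V = ΣQ_DR · Δt = 223.9 × 10800 s = 2.418 × 10^6 ft³.
Over A = 0.813 mi², depth = V / A = 1.28 in.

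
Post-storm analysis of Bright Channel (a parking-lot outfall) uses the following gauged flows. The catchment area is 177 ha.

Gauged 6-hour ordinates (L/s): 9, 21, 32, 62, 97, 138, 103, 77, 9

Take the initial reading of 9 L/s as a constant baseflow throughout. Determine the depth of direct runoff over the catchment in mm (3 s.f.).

d ≈ 5.70 mm

Direct runoff: 0.0, 12.0, 23.0, 53.0, 88.0, 129.0, 94.0, 68.0, 0.0 L/s; ΣQ_DR = 467.0 L/s.
V = ΣQ_DR · Δt = 467.0 × 21600 s = 1.009 × 10^7 L.
Over A = 177 ha, depth = V / A = 5.70 mm.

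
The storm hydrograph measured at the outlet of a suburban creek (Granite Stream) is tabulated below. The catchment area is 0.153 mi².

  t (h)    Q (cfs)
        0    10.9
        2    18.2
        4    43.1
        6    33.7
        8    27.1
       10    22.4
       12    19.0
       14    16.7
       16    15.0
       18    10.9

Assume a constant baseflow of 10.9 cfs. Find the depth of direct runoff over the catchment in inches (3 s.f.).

Direct runoff: 0.0, 7.3, 32.2, 22.8, 16.2, 11.5, 8.1, 5.8, 4.1, 0.0 cfs; ΣQ_DR = 108.0 cfs.
V = ΣQ_DR · Δt = 108.0 × 7200 s = 7.776 × 10^5 ft³.
Over A = 0.153 mi², depth = V / A = 2.19 in.

d ≈ 2.19 in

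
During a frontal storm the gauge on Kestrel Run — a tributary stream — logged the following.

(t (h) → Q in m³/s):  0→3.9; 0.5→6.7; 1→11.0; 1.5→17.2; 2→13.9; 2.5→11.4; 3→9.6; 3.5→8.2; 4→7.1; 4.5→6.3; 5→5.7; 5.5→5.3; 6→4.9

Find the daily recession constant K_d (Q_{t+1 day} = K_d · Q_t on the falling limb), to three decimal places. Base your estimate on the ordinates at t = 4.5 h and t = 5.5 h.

K_d ≈ 0.016

Between t = 4.5 h and t = 5.5 h the flow falls from 6.3 to 5.3 m³/s over 2×0.5 h = 1 h.
Per-interval ratio K = (5.3/6.3)^(1/2) = 0.9172; K_d = K^(24/0.5) = 0.016.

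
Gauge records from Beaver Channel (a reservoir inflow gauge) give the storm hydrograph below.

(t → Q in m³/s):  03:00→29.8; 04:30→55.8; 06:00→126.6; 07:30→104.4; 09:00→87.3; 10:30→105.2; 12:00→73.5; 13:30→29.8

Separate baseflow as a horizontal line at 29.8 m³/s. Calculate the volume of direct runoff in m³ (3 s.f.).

V ≈ 2.02 × 10^6 m³

Direct-runoff ordinates (Q − Q_b): 0.0, 26.0, 96.8, 74.6, 57.5, 75.4, 43.7, 0.0 m³/s.
ΣQ_DR = 374.0 m³/s.
With Δt = 1.5 h = 5400 s, V = ΣQ_DR · Δt = 374.0 × 5400 = 2.02 × 10^6 m³.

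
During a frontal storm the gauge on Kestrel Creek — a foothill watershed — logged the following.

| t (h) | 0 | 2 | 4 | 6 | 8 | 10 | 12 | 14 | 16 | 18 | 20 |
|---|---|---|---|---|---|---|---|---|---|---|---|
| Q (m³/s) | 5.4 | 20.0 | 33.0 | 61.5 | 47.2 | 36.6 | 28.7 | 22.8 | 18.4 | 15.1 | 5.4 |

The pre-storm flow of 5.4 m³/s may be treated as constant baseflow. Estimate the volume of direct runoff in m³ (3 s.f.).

V ≈ 1.69 × 10^6 m³

Direct-runoff ordinates (Q − Q_b): 0.0, 14.6, 27.6, 56.1, 41.8, 31.2, 23.3, 17.4, 13.0, 9.7, 0.0 m³/s.
ΣQ_DR = 234.7 m³/s.
With Δt = 2 h = 7200 s, V = ΣQ_DR · Δt = 234.7 × 7200 = 1.69 × 10^6 m³.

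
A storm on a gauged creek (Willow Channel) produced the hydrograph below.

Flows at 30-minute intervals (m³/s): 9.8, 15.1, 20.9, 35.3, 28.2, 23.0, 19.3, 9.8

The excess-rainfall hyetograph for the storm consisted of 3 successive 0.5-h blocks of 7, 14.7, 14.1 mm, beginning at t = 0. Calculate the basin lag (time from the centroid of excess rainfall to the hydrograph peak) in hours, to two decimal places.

t_L ≈ 0.65 h

Centroid of excess rainfall: t_c = Σ P_i·t̄_i / ΣP_i = 0.8492 h (block centres at 0.25, 0.75, 1.25 h).
Hydrograph peak occurs at t = 1.5 h, so basin lag t_L = 1.5 − 0.8492 = 0.65 h.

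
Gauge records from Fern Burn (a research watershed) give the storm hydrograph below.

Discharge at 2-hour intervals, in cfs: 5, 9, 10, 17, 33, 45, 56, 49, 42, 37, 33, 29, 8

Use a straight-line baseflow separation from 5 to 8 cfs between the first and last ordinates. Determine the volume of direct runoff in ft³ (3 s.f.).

V ≈ 2.08 × 10^6 ft³

Direct-runoff ordinates (Q − Q_b): 0.00, 3.75, 4.50, 11.25, 27.00, 38.75, 49.50, 42.25, 35.00, 29.75, 25.50, 21.25, 0.00 cfs.
ΣQ_DR = 288.5 cfs.
With Δt = 2 h = 7200 s, V = ΣQ_DR · Δt = 288.5 × 7200 = 2.08 × 10^6 ft³.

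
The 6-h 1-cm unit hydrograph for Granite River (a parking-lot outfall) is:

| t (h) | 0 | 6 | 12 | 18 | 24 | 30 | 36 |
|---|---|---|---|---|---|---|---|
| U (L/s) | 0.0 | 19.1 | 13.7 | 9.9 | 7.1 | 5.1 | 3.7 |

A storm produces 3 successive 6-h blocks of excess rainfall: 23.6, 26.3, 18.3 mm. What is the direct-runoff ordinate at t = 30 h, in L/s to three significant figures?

Q ≈ 48.8 L/s

By discrete convolution, Q_j = Σ (P_i / 10 mm) · U_{j−i}.
At t = 30 h (j=5): Q = (23.6/10)·5.1 + (26.3/10)·7.1 + (18.3/10)·9.9 = 48.8 L/s.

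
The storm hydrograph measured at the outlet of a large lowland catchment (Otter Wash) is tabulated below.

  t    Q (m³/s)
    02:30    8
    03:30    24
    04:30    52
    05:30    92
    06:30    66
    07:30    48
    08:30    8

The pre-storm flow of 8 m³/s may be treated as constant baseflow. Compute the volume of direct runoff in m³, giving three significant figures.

Direct-runoff ordinates (Q − Q_b): 0.0, 16.0, 44.0, 84.0, 58.0, 40.0, 0.0 m³/s.
ΣQ_DR = 242.0 m³/s.
With Δt = 1 h = 3600 s, V = ΣQ_DR · Δt = 242.0 × 3600 = 8.71 × 10^5 m³.

V ≈ 8.71 × 10^5 m³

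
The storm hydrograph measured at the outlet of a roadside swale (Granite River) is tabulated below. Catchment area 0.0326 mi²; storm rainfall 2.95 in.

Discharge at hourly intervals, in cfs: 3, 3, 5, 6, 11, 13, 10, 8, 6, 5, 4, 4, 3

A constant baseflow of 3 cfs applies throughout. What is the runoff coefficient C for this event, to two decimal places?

ΣQ_DR = 42.00 cfs; V = ΣQ_DR·Δt = 1.512 × 10^5 ft³.
Runoff depth d = V / A = 1.996 in.
C = d / P = 1.996 / 2.95 = 0.68.

C ≈ 0.68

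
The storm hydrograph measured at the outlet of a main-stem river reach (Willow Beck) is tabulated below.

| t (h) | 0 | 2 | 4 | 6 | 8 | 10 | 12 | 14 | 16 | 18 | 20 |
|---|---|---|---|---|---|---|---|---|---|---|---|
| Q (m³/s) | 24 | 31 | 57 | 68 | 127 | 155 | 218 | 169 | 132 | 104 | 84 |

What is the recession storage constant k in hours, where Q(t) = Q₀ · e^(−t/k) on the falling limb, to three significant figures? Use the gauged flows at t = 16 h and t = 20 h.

On the falling limb, Q drops from 132 to 84 m³/s between t = 16 h and t = 20 h (Δt = 4 h).
k = −Δt / ln(Q₂/Q₁) = −4 / ln(84/132) = 8.85 h.

k ≈ 8.85 h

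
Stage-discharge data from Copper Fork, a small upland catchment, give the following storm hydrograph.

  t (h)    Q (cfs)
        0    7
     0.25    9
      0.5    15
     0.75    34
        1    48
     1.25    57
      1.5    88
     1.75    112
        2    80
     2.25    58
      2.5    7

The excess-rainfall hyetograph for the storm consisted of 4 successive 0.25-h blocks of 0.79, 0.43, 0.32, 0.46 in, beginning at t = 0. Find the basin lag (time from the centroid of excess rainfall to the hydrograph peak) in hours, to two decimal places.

t_L ≈ 1.32 h

Centroid of excess rainfall: t_c = Σ P_i·t̄_i / ΣP_i = 0.4313 h (block centres at 0.125, 0.375, 0.625, 0.875 h).
Hydrograph peak occurs at t = 1.75 h, so basin lag t_L = 1.75 − 0.4313 = 1.32 h.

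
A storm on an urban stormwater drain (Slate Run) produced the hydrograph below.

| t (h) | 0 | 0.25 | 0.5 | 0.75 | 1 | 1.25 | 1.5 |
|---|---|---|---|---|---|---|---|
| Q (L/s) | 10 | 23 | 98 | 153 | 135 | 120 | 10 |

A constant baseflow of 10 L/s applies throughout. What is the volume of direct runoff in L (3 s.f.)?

Direct-runoff ordinates (Q − Q_b): 0.0, 13.0, 88.0, 143.0, 125.0, 110.0, 0.0 L/s.
ΣQ_DR = 479.0 L/s.
With Δt = 0.25 h = 900 s, V = ΣQ_DR · Δt = 479.0 × 900 = 4.31 × 10^5 L.

V ≈ 4.31 × 10^5 L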